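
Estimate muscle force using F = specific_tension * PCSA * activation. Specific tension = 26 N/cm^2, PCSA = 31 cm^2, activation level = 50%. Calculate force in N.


F = sigma * PCSA * activation
F = 26 * 31 * 0.5
F = 403 N


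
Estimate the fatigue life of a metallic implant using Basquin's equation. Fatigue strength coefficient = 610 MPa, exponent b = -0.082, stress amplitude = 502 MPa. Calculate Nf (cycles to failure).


sigma_a = sigma_f' * (2Nf)^b
2Nf = (sigma_a/sigma_f')^(1/b)
2Nf = (502/610)^(1/-0.082)
2Nf = 10.765292
Nf = 5.383


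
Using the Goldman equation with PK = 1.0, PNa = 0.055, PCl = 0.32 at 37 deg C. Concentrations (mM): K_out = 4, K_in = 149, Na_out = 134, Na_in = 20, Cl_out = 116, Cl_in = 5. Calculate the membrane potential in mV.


Vm = (RT/F)*ln((PK*Ko + PNa*Nao + PCl*Cli)/(PK*Ki + PNa*Nai + PCl*Clo))
Numer = 12.97, Denom = 187.22
Vm = -71.35 mV


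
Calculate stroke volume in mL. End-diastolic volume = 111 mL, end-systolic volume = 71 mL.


SV = EDV - ESV
SV = 111 - 71
SV = 40 mL


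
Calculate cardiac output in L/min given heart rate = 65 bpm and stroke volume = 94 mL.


CO = HR * SV
CO = 65 * 94 / 1000
CO = 6.11 L/min


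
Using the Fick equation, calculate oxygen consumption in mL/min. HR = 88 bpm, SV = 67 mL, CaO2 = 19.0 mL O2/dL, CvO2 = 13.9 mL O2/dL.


CO = HR*SV = 88*67/1000 = 5.896 L/min
a-v O2 diff = 19.0 - 13.9 = 5.1 mL/dL
VO2 = CO * (CaO2-CvO2) * 10 dL/L
VO2 = 5.896 * 5.1 * 10
VO2 = 300.7 mL/min


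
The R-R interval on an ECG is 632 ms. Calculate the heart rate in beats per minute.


HR = 60 / RR_interval(s)
RR = 632 ms = 0.632 s
HR = 60 / 0.632 = 94.94 bpm


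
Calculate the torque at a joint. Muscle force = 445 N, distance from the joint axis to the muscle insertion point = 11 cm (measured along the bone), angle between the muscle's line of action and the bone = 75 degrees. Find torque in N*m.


Torque = F * d * sin(theta)   (moment arm = d*sin(theta))
d = 11 cm = 0.11 m
Torque = 445 * 0.11 * sin(75)
Torque = 47.28 N*m


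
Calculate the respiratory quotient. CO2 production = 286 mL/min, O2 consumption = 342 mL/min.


RQ = VCO2 / VO2
RQ = 286 / 342
RQ = 0.8363


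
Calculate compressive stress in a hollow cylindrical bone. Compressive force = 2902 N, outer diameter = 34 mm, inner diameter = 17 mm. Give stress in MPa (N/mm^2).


A = pi*(r_o^2 - r_i^2)
r_o = 17 mm, r_i = 8.5 mm
A = 680.94 mm^2
sigma = F/A = 2902 / 680.94
sigma = 4.262 MPa


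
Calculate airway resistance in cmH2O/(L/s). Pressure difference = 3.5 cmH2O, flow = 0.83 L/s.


R = dP / flow
R = 3.5 / 0.83
R = 4.217 cmH2O/(L/s)


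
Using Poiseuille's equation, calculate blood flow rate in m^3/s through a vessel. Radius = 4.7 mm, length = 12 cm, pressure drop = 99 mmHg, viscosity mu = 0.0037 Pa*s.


Q = pi*r^4*dP / (8*mu*L)
r = 0.0047 m, L = 0.12 m
dP = 99 mmHg = 13198.878 Pa
Q = 0.005696 m^3/s


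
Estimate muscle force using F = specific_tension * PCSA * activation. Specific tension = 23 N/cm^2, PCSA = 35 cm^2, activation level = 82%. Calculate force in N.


F = sigma * PCSA * activation
F = 23 * 35 * 0.82
F = 660.1 N


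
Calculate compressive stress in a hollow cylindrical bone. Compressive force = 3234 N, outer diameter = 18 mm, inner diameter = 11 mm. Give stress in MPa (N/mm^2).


A = pi*(r_o^2 - r_i^2)
r_o = 9 mm, r_i = 5.5 mm
A = 159.436 mm^2
sigma = F/A = 3234 / 159.436
sigma = 20.28 MPa


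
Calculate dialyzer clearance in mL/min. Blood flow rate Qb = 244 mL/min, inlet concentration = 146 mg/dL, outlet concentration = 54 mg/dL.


K = Qb * (Cb_in - Cb_out) / Cb_in
K = 244 * (146 - 54) / 146
K = 153.8 mL/min


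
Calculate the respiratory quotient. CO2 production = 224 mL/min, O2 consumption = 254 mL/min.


RQ = VCO2 / VO2
RQ = 224 / 254
RQ = 0.8819


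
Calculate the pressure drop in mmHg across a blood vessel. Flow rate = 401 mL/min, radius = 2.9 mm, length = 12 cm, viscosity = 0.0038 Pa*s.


dP = 8*mu*L*Q / (pi*r^4)
Q = 401 mL/min = 6.68333e-06 m^3/s
dP = 109.725 Pa = 109.725 / 133.322 mmHg = 0.823 mmHg


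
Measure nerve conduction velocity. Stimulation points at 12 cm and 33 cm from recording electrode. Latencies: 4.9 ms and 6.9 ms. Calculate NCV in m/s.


Distance = (33 - 12) / 100 = 0.21 m
dt = (6.9 - 4.9) / 1000 = 0.002 s
NCV = dist / dt = 105 m/s


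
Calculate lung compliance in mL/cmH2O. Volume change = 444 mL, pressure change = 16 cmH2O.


C = dV / dP
C = 444 / 16
C = 27.75 mL/cmH2O


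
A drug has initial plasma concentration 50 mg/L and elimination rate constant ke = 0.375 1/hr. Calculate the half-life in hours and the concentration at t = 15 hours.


t_half = ln(2) / ke = 0.693147 / 0.375 = 1.848 hr
C(t) = C0 * exp(-ke*t) = 50 * exp(-0.375*15)
C(15) = 0.1803 mg/L


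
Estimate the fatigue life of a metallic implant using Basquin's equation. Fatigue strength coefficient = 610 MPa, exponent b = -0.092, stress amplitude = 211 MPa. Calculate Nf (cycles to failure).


sigma_a = sigma_f' * (2Nf)^b
2Nf = (sigma_a/sigma_f')^(1/b)
2Nf = (211/610)^(1/-0.092)
2Nf = 102656.05
Nf = 5.133e+04


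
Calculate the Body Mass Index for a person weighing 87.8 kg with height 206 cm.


BMI = weight / height^2
height = 206 cm = 2.06 m
BMI = 87.8 / 2.06^2
BMI = 20.69 kg/m^2


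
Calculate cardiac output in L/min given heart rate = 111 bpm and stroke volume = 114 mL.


CO = HR * SV
CO = 111 * 114 / 1000
CO = 12.65 L/min


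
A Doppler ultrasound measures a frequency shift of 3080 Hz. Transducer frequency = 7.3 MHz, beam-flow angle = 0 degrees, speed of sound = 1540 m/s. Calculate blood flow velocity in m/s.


v = fd * c / (2 * f0 * cos(theta))
v = 3080 * 1540 / (2 * 7.3000e+06 * cos(0))
v = 0.3249 m/s


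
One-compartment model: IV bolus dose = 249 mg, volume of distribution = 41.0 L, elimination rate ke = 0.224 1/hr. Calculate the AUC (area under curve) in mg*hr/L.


C0 = Dose/Vd = 249/41.0 = 6.07317 mg/L
AUC = C0/ke = 6.07317/0.224
AUC = 27.11 mg*hr/L


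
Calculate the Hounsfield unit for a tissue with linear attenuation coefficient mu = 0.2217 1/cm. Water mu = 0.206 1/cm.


HU = ((mu_tissue - mu_water) / mu_water) * 1000
HU = ((0.2217 - 0.206) / 0.206) * 1000
HU = 76.21


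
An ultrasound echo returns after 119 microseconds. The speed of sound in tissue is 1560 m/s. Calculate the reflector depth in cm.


depth = c * t / 2
t = 119 us = 1.1900e-04 s
depth = 1560 * 1.1900e-04 / 2
depth = 0.09282 m = 9.282 cm


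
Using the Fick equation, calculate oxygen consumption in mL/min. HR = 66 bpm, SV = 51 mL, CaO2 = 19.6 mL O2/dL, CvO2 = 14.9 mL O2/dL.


CO = HR*SV = 66*51/1000 = 3.366 L/min
a-v O2 diff = 19.6 - 14.9 = 4.7 mL/dL
VO2 = CO * (CaO2-CvO2) * 10 dL/L
VO2 = 3.366 * 4.7 * 10
VO2 = 158.2 mL/min


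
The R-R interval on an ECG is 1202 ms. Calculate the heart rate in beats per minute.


HR = 60 / RR_interval(s)
RR = 1202 ms = 1.202 s
HR = 60 / 1.202 = 49.92 bpm


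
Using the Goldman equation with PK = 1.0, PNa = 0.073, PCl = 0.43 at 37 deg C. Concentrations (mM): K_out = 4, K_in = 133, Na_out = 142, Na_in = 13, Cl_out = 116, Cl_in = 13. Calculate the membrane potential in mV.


Vm = (RT/F)*ln((PK*Ko + PNa*Nao + PCl*Cli)/(PK*Ki + PNa*Nai + PCl*Clo))
Numer = 19.956, Denom = 183.829
Vm = -59.34 mV


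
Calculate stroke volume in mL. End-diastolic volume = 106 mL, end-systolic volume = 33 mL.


SV = EDV - ESV
SV = 106 - 33
SV = 73 mL


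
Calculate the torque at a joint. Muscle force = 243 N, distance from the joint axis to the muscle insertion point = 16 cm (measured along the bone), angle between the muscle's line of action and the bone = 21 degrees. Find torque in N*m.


Torque = F * d * sin(theta)   (moment arm = d*sin(theta))
d = 16 cm = 0.16 m
Torque = 243 * 0.16 * sin(21)
Torque = 13.93 N*m


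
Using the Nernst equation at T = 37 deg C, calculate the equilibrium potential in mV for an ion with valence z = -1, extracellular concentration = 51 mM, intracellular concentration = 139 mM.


E = (RT/(zF)) * ln(C_out/C_in)
T = 37 + 273.15 = 310.15 K
E = (8.314 * 310.15 / (-1 * 96485)) * ln(51/139)
E = 26.8 mV


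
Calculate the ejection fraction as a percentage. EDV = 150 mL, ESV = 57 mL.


SV = EDV - ESV = 150 - 57 = 93 mL
EF = SV/EDV * 100 = 93/150 * 100
EF = 62%


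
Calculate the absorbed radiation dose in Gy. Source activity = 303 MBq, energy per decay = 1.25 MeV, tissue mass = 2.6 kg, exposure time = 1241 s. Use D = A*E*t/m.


A = 303 MBq = 3.0300e+08 Bq
E = 1.25 MeV = 2.0025e-13 J
D = A*E*t/m = 3.0300e+08*2.0025e-13*1241/2.6
D = 0.02896 Gy


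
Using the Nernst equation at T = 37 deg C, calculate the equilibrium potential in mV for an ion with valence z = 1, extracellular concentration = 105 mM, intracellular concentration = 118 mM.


E = (RT/(zF)) * ln(C_out/C_in)
T = 37 + 273.15 = 310.15 K
E = (8.314 * 310.15 / (1 * 96485)) * ln(105/118)
E = -3.119 mV


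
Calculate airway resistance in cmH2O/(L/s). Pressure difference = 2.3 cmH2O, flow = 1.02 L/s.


R = dP / flow
R = 2.3 / 1.02
R = 2.255 cmH2O/(L/s)


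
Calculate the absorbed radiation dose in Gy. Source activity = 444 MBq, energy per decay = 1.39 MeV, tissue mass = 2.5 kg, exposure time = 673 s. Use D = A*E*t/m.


A = 444 MBq = 4.4400e+08 Bq
E = 1.39 MeV = 2.22678e-13 J
D = A*E*t/m = 4.4400e+08*2.22678e-13*673/2.5
D = 0.02662 Gy


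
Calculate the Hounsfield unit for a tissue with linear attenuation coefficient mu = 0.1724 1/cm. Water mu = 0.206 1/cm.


HU = ((mu_tissue - mu_water) / mu_water) * 1000
HU = ((0.1724 - 0.206) / 0.206) * 1000
HU = -163.1


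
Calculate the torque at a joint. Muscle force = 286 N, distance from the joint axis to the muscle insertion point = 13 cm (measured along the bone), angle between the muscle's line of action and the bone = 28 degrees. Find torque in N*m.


Torque = F * d * sin(theta)   (moment arm = d*sin(theta))
d = 13 cm = 0.13 m
Torque = 286 * 0.13 * sin(28)
Torque = 17.45 N*m


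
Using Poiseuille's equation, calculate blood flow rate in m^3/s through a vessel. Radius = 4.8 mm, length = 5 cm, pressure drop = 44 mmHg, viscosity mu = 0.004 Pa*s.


Q = pi*r^4*dP / (8*mu*L)
r = 0.0048 m, L = 0.05 m
dP = 44 mmHg = 5866.168 Pa
Q = 0.006114 m^3/s


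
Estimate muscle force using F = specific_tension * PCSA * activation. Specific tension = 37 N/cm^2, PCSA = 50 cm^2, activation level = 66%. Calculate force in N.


F = sigma * PCSA * activation
F = 37 * 50 * 0.66
F = 1221 N


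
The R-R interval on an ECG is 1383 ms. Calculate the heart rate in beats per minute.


HR = 60 / RR_interval(s)
RR = 1383 ms = 1.383 s
HR = 60 / 1.383 = 43.38 bpm


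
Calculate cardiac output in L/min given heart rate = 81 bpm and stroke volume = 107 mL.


CO = HR * SV
CO = 81 * 107 / 1000
CO = 8.667 L/min


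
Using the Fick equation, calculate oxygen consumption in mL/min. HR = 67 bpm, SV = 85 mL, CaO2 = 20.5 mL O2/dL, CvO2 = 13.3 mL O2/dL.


CO = HR*SV = 67*85/1000 = 5.695 L/min
a-v O2 diff = 20.5 - 13.3 = 7.2 mL/dL
VO2 = CO * (CaO2-CvO2) * 10 dL/L
VO2 = 5.695 * 7.2 * 10
VO2 = 410 mL/min


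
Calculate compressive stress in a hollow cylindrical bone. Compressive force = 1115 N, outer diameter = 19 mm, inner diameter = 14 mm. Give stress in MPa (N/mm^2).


A = pi*(r_o^2 - r_i^2)
r_o = 9.5 mm, r_i = 7 mm
A = 129.591 mm^2
sigma = F/A = 1115 / 129.591
sigma = 8.604 MPa


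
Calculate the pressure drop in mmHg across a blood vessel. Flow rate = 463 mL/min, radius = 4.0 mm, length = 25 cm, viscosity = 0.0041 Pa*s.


dP = 8*mu*L*Q / (pi*r^4)
Q = 463 mL/min = 7.71667e-06 m^3/s
dP = 78.6781 Pa = 78.6781 / 133.322 mmHg = 0.5901 mmHg


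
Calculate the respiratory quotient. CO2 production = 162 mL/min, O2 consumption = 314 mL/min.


RQ = VCO2 / VO2
RQ = 162 / 314
RQ = 0.5159


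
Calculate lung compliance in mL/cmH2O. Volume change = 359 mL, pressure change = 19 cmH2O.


C = dV / dP
C = 359 / 19
C = 18.89 mL/cmH2O


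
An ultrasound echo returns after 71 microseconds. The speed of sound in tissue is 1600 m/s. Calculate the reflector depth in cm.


depth = c * t / 2
t = 71 us = 7.1000e-05 s
depth = 1600 * 7.1000e-05 / 2
depth = 0.0568 m = 5.68 cm


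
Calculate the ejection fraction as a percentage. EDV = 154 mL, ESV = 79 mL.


SV = EDV - ESV = 154 - 79 = 75 mL
EF = SV/EDV * 100 = 75/154 * 100
EF = 48.7%


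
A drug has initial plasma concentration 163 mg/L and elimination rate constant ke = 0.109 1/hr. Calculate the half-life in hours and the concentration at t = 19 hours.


t_half = ln(2) / ke = 0.693147 / 0.109 = 6.359 hr
C(t) = C0 * exp(-ke*t) = 163 * exp(-0.109*19)
C(19) = 20.55 mg/L


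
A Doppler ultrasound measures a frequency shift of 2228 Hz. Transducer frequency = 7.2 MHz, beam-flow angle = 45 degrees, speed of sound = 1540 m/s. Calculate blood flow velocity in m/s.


v = fd * c / (2 * f0 * cos(theta))
v = 2228 * 1540 / (2 * 7.2000e+06 * cos(45))
v = 0.337 m/s


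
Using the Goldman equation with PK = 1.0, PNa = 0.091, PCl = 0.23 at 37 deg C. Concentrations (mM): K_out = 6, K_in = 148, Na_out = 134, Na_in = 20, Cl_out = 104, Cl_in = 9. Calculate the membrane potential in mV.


Vm = (RT/F)*ln((PK*Ko + PNa*Nao + PCl*Cli)/(PK*Ki + PNa*Nai + PCl*Clo))
Numer = 20.264, Denom = 173.74
Vm = -57.42 mV


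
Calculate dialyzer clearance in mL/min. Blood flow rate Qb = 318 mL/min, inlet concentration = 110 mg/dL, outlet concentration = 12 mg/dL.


K = Qb * (Cb_in - Cb_out) / Cb_in
K = 318 * (110 - 12) / 110
K = 283.3 mL/min


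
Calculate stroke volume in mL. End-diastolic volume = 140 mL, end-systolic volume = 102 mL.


SV = EDV - ESV
SV = 140 - 102
SV = 38 mL


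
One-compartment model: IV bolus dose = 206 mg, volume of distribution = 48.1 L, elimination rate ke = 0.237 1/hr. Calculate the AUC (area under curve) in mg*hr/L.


C0 = Dose/Vd = 206/48.1 = 4.28274 mg/L
AUC = C0/ke = 4.28274/0.237
AUC = 18.07 mg*hr/L


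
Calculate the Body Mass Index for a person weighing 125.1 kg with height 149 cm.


BMI = weight / height^2
height = 149 cm = 1.49 m
BMI = 125.1 / 1.49^2
BMI = 56.35 kg/m^2


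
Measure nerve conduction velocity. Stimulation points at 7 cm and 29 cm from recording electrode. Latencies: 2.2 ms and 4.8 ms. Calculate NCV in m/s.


Distance = (29 - 7) / 100 = 0.22 m
dt = (4.8 - 2.2) / 1000 = 0.0026 s
NCV = dist / dt = 84.62 m/s


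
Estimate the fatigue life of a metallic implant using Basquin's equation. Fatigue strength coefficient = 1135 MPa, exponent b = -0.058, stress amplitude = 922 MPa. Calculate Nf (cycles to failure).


sigma_a = sigma_f' * (2Nf)^b
2Nf = (sigma_a/sigma_f')^(1/b)
2Nf = (922/1135)^(1/-0.058)
2Nf = 35.999136
Nf = 18


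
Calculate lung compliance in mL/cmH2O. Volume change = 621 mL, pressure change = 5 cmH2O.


C = dV / dP
C = 621 / 5
C = 124.2 mL/cmH2O


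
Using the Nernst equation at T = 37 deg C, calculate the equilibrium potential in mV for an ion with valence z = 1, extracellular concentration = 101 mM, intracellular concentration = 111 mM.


E = (RT/(zF)) * ln(C_out/C_in)
T = 37 + 273.15 = 310.15 K
E = (8.314 * 310.15 / (1 * 96485)) * ln(101/111)
E = -2.523 mV


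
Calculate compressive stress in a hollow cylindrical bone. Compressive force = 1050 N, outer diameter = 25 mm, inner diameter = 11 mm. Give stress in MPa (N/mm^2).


A = pi*(r_o^2 - r_i^2)
r_o = 12.5 mm, r_i = 5.5 mm
A = 395.841 mm^2
sigma = F/A = 1050 / 395.841
sigma = 2.653 MPa


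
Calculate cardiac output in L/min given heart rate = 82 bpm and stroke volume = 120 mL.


CO = HR * SV
CO = 82 * 120 / 1000
CO = 9.84 L/min


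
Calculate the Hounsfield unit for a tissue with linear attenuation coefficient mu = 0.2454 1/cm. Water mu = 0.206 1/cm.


HU = ((mu_tissue - mu_water) / mu_water) * 1000
HU = ((0.2454 - 0.206) / 0.206) * 1000
HU = 191.3


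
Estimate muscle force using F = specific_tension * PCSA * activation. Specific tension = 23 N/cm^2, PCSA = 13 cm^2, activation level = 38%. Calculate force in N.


F = sigma * PCSA * activation
F = 23 * 13 * 0.38
F = 113.6 N


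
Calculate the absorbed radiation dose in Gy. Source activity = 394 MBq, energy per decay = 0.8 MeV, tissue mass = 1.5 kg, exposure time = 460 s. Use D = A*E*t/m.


A = 394 MBq = 3.9400e+08 Bq
E = 0.8 MeV = 1.2816e-13 J
D = A*E*t/m = 3.9400e+08*1.2816e-13*460/1.5
D = 0.01549 Gy


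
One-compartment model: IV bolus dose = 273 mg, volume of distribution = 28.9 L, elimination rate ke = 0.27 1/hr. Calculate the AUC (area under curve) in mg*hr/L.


C0 = Dose/Vd = 273/28.9 = 9.44637 mg/L
AUC = C0/ke = 9.44637/0.27
AUC = 34.99 mg*hr/L


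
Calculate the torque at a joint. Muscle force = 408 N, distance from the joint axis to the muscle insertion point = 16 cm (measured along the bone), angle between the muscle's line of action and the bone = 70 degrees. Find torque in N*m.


Torque = F * d * sin(theta)   (moment arm = d*sin(theta))
d = 16 cm = 0.16 m
Torque = 408 * 0.16 * sin(70)
Torque = 61.34 N*m


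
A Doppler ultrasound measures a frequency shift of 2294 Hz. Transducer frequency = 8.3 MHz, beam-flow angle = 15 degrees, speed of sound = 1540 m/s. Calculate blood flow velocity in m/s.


v = fd * c / (2 * f0 * cos(theta))
v = 2294 * 1540 / (2 * 8.3000e+06 * cos(15))
v = 0.2203 m/s


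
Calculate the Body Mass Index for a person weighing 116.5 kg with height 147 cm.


BMI = weight / height^2
height = 147 cm = 1.47 m
BMI = 116.5 / 1.47^2
BMI = 53.91 kg/m^2


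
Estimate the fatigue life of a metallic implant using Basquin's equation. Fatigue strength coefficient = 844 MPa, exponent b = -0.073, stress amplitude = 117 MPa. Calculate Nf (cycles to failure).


sigma_a = sigma_f' * (2Nf)^b
2Nf = (sigma_a/sigma_f')^(1/b)
2Nf = (117/844)^(1/-0.073)
2Nf = 5.6959957e+11
Nf = 2.8480e+11


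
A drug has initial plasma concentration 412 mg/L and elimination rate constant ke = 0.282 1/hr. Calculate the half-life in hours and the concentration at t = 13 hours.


t_half = ln(2) / ke = 0.693147 / 0.282 = 2.458 hr
C(t) = C0 * exp(-ke*t) = 412 * exp(-0.282*13)
C(13) = 10.54 mg/L


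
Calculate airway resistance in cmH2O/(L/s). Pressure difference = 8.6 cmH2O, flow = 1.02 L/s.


R = dP / flow
R = 8.6 / 1.02
R = 8.431 cmH2O/(L/s)


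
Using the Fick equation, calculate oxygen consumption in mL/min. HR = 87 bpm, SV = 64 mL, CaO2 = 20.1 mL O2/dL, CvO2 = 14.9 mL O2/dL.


CO = HR*SV = 87*64/1000 = 5.568 L/min
a-v O2 diff = 20.1 - 14.9 = 5.2 mL/dL
VO2 = CO * (CaO2-CvO2) * 10 dL/L
VO2 = 5.568 * 5.2 * 10
VO2 = 289.5 mL/min


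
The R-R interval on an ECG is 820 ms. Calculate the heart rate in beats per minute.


HR = 60 / RR_interval(s)
RR = 820 ms = 0.82 s
HR = 60 / 0.82 = 73.17 bpm


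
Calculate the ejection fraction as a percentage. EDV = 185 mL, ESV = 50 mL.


SV = EDV - ESV = 185 - 50 = 135 mL
EF = SV/EDV * 100 = 135/185 * 100
EF = 72.97%


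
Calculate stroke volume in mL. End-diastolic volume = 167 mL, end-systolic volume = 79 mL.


SV = EDV - ESV
SV = 167 - 79
SV = 88 mL


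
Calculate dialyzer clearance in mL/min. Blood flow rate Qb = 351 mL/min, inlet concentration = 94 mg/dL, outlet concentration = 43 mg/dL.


K = Qb * (Cb_in - Cb_out) / Cb_in
K = 351 * (94 - 43) / 94
K = 190.4 mL/min


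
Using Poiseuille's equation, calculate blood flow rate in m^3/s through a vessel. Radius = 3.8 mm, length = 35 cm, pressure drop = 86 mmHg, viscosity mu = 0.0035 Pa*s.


Q = pi*r^4*dP / (8*mu*L)
r = 0.0038 m, L = 0.35 m
dP = 86 mmHg = 11465.692 Pa
Q = 7.6641e-04 m^3/s


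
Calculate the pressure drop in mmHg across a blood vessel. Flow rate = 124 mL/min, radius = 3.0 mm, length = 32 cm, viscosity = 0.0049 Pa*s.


dP = 8*mu*L*Q / (pi*r^4)
Q = 124 mL/min = 2.06667e-06 m^3/s
dP = 101.876 Pa = 101.876 / 133.322 mmHg = 0.7641 mmHg


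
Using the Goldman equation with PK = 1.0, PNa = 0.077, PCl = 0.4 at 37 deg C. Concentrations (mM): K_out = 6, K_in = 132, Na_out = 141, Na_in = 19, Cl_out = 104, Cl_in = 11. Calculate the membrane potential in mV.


Vm = (RT/F)*ln((PK*Ko + PNa*Nao + PCl*Cli)/(PK*Ki + PNa*Nai + PCl*Clo))
Numer = 21.257, Denom = 175.063
Vm = -56.35 mV


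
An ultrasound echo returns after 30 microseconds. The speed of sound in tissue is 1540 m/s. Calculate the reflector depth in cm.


depth = c * t / 2
t = 30 us = 3.0000e-05 s
depth = 1540 * 3.0000e-05 / 2
depth = 0.0231 m = 2.31 cm


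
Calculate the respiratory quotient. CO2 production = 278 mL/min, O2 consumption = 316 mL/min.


RQ = VCO2 / VO2
RQ = 278 / 316
RQ = 0.8797


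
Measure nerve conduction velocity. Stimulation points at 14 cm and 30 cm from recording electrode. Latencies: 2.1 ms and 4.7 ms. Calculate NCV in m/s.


Distance = (30 - 14) / 100 = 0.16 m
dt = (4.7 - 2.1) / 1000 = 0.0026 s
NCV = dist / dt = 61.54 m/s


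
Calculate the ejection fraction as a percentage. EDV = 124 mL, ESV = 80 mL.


SV = EDV - ESV = 124 - 80 = 44 mL
EF = SV/EDV * 100 = 44/124 * 100
EF = 35.48%


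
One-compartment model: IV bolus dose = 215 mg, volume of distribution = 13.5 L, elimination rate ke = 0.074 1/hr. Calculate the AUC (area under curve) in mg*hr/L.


C0 = Dose/Vd = 215/13.5 = 15.9259 mg/L
AUC = C0/ke = 15.9259/0.074
AUC = 215.2 mg*hr/L


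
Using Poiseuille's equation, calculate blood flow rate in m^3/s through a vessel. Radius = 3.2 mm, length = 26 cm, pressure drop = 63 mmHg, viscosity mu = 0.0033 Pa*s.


Q = pi*r^4*dP / (8*mu*L)
r = 0.0032 m, L = 0.26 m
dP = 63 mmHg = 8399.286 Pa
Q = 4.0310e-04 m^3/s


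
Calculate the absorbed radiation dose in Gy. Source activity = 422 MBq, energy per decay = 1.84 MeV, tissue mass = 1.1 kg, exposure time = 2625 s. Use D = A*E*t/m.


A = 422 MBq = 4.2200e+08 Bq
E = 1.84 MeV = 2.94768e-13 J
D = A*E*t/m = 4.2200e+08*2.94768e-13*2625/1.1
D = 0.2968 Gy


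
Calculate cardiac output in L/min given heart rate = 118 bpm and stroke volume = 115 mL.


CO = HR * SV
CO = 118 * 115 / 1000
CO = 13.57 L/min


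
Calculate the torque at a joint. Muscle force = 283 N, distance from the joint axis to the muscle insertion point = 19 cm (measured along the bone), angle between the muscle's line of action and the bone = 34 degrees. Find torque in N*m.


Torque = F * d * sin(theta)   (moment arm = d*sin(theta))
d = 19 cm = 0.19 m
Torque = 283 * 0.19 * sin(34)
Torque = 30.07 N*m


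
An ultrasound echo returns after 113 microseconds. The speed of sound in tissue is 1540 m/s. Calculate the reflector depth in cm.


depth = c * t / 2
t = 113 us = 1.1300e-04 s
depth = 1540 * 1.1300e-04 / 2
depth = 0.08701 m = 8.701 cm


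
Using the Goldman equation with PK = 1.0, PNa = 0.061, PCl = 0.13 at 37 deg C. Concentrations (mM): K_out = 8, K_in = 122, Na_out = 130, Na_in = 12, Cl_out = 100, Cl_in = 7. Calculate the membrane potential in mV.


Vm = (RT/F)*ln((PK*Ko + PNa*Nao + PCl*Cli)/(PK*Ki + PNa*Nai + PCl*Clo))
Numer = 16.84, Denom = 135.732
Vm = -55.77 mV


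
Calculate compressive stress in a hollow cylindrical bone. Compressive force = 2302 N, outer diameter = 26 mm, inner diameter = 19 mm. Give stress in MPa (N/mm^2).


A = pi*(r_o^2 - r_i^2)
r_o = 13 mm, r_i = 9.5 mm
A = 247.4 mm^2
sigma = F/A = 2302 / 247.4
sigma = 9.305 MPa


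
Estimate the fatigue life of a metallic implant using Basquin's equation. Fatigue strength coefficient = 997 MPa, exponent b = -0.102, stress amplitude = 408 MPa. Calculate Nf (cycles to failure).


sigma_a = sigma_f' * (2Nf)^b
2Nf = (sigma_a/sigma_f')^(1/b)
2Nf = (408/997)^(1/-0.102)
2Nf = 6371.837
Nf = 3186


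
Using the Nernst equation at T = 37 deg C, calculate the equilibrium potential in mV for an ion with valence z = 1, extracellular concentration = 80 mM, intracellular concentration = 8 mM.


E = (RT/(zF)) * ln(C_out/C_in)
T = 37 + 273.15 = 310.15 K
E = (8.314 * 310.15 / (1 * 96485)) * ln(80/8)
E = 61.54 mV


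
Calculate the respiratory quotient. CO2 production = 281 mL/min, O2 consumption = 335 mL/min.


RQ = VCO2 / VO2
RQ = 281 / 335
RQ = 0.8388


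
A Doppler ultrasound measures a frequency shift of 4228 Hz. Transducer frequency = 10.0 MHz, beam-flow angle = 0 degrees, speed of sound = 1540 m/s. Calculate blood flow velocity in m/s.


v = fd * c / (2 * f0 * cos(theta))
v = 4228 * 1540 / (2 * 1.0000e+07 * cos(0))
v = 0.3256 m/s


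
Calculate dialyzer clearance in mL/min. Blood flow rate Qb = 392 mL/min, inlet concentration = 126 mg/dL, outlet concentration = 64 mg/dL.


K = Qb * (Cb_in - Cb_out) / Cb_in
K = 392 * (126 - 64) / 126
K = 192.9 mL/min


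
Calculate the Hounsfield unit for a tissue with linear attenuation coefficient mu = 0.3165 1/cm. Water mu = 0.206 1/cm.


HU = ((mu_tissue - mu_water) / mu_water) * 1000
HU = ((0.3165 - 0.206) / 0.206) * 1000
HU = 536.4


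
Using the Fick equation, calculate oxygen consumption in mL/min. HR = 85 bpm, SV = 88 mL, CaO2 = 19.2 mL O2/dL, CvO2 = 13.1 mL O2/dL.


CO = HR*SV = 85*88/1000 = 7.48 L/min
a-v O2 diff = 19.2 - 13.1 = 6.1 mL/dL
VO2 = CO * (CaO2-CvO2) * 10 dL/L
VO2 = 7.48 * 6.1 * 10
VO2 = 456.3 mL/min


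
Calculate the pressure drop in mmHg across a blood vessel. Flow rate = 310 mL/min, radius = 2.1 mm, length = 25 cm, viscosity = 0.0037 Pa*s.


dP = 8*mu*L*Q / (pi*r^4)
Q = 310 mL/min = 5.16667e-06 m^3/s
dP = 625.771 Pa = 625.771 / 133.322 mmHg = 4.694 mmHg


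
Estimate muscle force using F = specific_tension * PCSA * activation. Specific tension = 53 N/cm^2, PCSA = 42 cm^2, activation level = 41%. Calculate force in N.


F = sigma * PCSA * activation
F = 53 * 42 * 0.41
F = 912.7 N


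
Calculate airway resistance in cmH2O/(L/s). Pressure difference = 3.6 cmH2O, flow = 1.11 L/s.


R = dP / flow
R = 3.6 / 1.11
R = 3.243 cmH2O/(L/s)


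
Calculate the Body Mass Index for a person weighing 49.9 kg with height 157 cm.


BMI = weight / height^2
height = 157 cm = 1.57 m
BMI = 49.9 / 1.57^2
BMI = 20.24 kg/m^2


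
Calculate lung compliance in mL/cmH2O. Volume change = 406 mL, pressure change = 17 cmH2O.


C = dV / dP
C = 406 / 17
C = 23.88 mL/cmH2O


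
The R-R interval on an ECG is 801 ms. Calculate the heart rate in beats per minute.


HR = 60 / RR_interval(s)
RR = 801 ms = 0.801 s
HR = 60 / 0.801 = 74.91 bpm


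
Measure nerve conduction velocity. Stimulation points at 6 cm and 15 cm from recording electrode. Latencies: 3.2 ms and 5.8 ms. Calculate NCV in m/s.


Distance = (15 - 6) / 100 = 0.09 m
dt = (5.8 - 3.2) / 1000 = 0.0026 s
NCV = dist / dt = 34.62 m/s


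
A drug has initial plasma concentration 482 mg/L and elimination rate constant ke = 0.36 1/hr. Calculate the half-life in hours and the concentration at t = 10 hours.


t_half = ln(2) / ke = 0.693147 / 0.36 = 1.925 hr
C(t) = C0 * exp(-ke*t) = 482 * exp(-0.36*10)
C(10) = 13.17 mg/L


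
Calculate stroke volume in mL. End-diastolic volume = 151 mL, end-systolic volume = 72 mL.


SV = EDV - ESV
SV = 151 - 72
SV = 79 mL


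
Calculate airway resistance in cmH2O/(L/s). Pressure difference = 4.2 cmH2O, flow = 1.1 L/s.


R = dP / flow
R = 4.2 / 1.1
R = 3.818 cmH2O/(L/s)


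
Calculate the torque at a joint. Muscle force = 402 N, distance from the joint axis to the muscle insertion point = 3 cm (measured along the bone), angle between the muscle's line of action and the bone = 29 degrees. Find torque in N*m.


Torque = F * d * sin(theta)   (moment arm = d*sin(theta))
d = 3 cm = 0.03 m
Torque = 402 * 0.03 * sin(29)
Torque = 5.847 N*m


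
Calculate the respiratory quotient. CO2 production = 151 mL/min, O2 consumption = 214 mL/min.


RQ = VCO2 / VO2
RQ = 151 / 214
RQ = 0.7056


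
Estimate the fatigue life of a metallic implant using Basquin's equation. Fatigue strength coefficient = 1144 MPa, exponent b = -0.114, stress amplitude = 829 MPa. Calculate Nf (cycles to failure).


sigma_a = sigma_f' * (2Nf)^b
2Nf = (sigma_a/sigma_f')^(1/b)
2Nf = (829/1144)^(1/-0.114)
2Nf = 16.863314
Nf = 8.432


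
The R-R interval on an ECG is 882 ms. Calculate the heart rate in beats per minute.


HR = 60 / RR_interval(s)
RR = 882 ms = 0.882 s
HR = 60 / 0.882 = 68.03 bpm


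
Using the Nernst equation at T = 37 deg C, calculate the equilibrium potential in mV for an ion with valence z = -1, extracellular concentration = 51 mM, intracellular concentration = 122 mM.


E = (RT/(zF)) * ln(C_out/C_in)
T = 37 + 273.15 = 310.15 K
E = (8.314 * 310.15 / (-1 * 96485)) * ln(51/122)
E = 23.31 mV


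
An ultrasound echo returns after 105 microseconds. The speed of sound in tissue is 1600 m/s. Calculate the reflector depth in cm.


depth = c * t / 2
t = 105 us = 1.0500e-04 s
depth = 1600 * 1.0500e-04 / 2
depth = 0.084 m = 8.4 cm


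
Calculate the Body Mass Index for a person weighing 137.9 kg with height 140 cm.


BMI = weight / height^2
height = 140 cm = 1.4 m
BMI = 137.9 / 1.4^2
BMI = 70.36 kg/m^2


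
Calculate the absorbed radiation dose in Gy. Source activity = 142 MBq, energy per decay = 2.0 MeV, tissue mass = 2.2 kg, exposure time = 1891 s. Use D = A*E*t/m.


A = 142 MBq = 1.4200e+08 Bq
E = 2.0 MeV = 3.204e-13 J
D = A*E*t/m = 1.4200e+08*3.204e-13*1891/2.2
D = 0.03911 Gy


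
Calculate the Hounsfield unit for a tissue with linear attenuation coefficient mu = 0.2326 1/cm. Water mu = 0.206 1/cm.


HU = ((mu_tissue - mu_water) / mu_water) * 1000
HU = ((0.2326 - 0.206) / 0.206) * 1000
HU = 129.1


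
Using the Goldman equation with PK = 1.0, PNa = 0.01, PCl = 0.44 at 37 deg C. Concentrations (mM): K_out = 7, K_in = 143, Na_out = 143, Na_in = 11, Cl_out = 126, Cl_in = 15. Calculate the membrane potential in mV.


Vm = (RT/F)*ln((PK*Ko + PNa*Nao + PCl*Cli)/(PK*Ki + PNa*Nai + PCl*Clo))
Numer = 15.03, Denom = 198.55
Vm = -68.98 mV


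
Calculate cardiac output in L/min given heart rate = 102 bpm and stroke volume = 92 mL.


CO = HR * SV
CO = 102 * 92 / 1000
CO = 9.384 L/min


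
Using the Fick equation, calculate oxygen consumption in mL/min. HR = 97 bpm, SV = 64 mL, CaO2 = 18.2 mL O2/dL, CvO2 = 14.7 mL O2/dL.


CO = HR*SV = 97*64/1000 = 6.208 L/min
a-v O2 diff = 18.2 - 14.7 = 3.5 mL/dL
VO2 = CO * (CaO2-CvO2) * 10 dL/L
VO2 = 6.208 * 3.5 * 10
VO2 = 217.3 mL/min


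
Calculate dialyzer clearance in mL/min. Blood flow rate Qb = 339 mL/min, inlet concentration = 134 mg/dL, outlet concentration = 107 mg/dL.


K = Qb * (Cb_in - Cb_out) / Cb_in
K = 339 * (134 - 107) / 134
K = 68.31 mL/min


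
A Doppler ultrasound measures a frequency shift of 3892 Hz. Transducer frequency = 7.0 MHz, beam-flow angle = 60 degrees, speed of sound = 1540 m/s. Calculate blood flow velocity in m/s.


v = fd * c / (2 * f0 * cos(theta))
v = 3892 * 1540 / (2 * 7.0000e+06 * cos(60))
v = 0.8562 m/s


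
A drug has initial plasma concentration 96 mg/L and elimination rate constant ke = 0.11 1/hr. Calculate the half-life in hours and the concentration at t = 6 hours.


t_half = ln(2) / ke = 0.693147 / 0.11 = 6.301 hr
C(t) = C0 * exp(-ke*t) = 96 * exp(-0.11*6)
C(6) = 49.62 mg/L


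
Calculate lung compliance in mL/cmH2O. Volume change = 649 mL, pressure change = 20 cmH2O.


C = dV / dP
C = 649 / 20
C = 32.45 mL/cmH2O


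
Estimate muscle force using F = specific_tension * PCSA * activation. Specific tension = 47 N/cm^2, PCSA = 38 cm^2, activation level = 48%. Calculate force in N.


F = sigma * PCSA * activation
F = 47 * 38 * 0.48
F = 857.3 N


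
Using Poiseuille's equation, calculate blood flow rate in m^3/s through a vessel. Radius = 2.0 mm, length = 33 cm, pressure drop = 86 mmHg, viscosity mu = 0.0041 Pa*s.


Q = pi*r^4*dP / (8*mu*L)
r = 0.002 m, L = 0.33 m
dP = 86 mmHg = 11465.692 Pa
Q = 5.3245e-05 m^3/s


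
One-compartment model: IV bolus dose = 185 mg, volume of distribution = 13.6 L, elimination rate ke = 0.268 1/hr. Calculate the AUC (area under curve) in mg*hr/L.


C0 = Dose/Vd = 185/13.6 = 13.6029 mg/L
AUC = C0/ke = 13.6029/0.268
AUC = 50.76 mg*hr/L


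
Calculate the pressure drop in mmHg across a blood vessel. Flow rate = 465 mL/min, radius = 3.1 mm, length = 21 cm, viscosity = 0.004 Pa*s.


dP = 8*mu*L*Q / (pi*r^4)
Q = 465 mL/min = 7.75e-06 m^3/s
dP = 179.504 Pa = 179.504 / 133.322 mmHg = 1.346 mmHg


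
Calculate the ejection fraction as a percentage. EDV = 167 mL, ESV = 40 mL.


SV = EDV - ESV = 167 - 40 = 127 mL
EF = SV/EDV * 100 = 127/167 * 100
EF = 76.05%


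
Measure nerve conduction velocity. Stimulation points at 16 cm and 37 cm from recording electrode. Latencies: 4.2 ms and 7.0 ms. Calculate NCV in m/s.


Distance = (37 - 16) / 100 = 0.21 m
dt = (7.0 - 4.2) / 1000 = 0.0028 s
NCV = dist / dt = 75 m/s


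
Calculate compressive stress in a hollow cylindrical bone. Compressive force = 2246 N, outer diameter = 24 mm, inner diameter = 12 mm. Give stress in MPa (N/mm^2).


A = pi*(r_o^2 - r_i^2)
r_o = 12 mm, r_i = 6 mm
A = 339.292 mm^2
sigma = F/A = 2246 / 339.292
sigma = 6.62 MPa


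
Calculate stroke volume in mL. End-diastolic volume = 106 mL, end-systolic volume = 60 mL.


SV = EDV - ESV
SV = 106 - 60
SV = 46 mL


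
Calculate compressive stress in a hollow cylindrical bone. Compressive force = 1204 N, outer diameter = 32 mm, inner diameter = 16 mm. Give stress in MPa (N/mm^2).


A = pi*(r_o^2 - r_i^2)
r_o = 16 mm, r_i = 8 mm
A = 603.186 mm^2
sigma = F/A = 1204 / 603.186
sigma = 1.996 MPa


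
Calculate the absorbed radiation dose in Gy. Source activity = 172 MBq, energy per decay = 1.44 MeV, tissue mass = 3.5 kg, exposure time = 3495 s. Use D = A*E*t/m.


A = 172 MBq = 1.7200e+08 Bq
E = 1.44 MeV = 2.30688e-13 J
D = A*E*t/m = 1.7200e+08*2.30688e-13*3495/3.5
D = 0.03962 Gy


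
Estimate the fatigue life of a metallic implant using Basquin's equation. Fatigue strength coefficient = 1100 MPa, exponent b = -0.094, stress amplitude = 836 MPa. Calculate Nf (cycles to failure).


sigma_a = sigma_f' * (2Nf)^b
2Nf = (sigma_a/sigma_f')^(1/b)
2Nf = (836/1100)^(1/-0.094)
2Nf = 18.532777
Nf = 9.266


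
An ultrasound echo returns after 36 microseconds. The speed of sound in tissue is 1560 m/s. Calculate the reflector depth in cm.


depth = c * t / 2
t = 36 us = 3.6000e-05 s
depth = 1560 * 3.6000e-05 / 2
depth = 0.02808 m = 2.808 cm


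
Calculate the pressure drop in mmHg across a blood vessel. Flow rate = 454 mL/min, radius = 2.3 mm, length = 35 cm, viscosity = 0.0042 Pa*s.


dP = 8*mu*L*Q / (pi*r^4)
Q = 454 mL/min = 7.56667e-06 m^3/s
dP = 1012.16 Pa = 1012.16 / 133.322 mmHg = 7.592 mmHg


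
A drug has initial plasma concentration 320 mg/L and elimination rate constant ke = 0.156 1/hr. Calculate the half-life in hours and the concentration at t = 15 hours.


t_half = ln(2) / ke = 0.693147 / 0.156 = 4.443 hr
C(t) = C0 * exp(-ke*t) = 320 * exp(-0.156*15)
C(15) = 30.82 mg/L


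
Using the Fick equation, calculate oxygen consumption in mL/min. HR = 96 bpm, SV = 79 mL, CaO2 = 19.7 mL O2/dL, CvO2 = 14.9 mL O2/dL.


CO = HR*SV = 96*79/1000 = 7.584 L/min
a-v O2 diff = 19.7 - 14.9 = 4.8 mL/dL
VO2 = CO * (CaO2-CvO2) * 10 dL/L
VO2 = 7.584 * 4.8 * 10
VO2 = 364 mL/min


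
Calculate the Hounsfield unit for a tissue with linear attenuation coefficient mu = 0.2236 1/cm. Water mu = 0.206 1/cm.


HU = ((mu_tissue - mu_water) / mu_water) * 1000
HU = ((0.2236 - 0.206) / 0.206) * 1000
HU = 85.44


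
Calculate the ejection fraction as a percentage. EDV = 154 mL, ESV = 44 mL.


SV = EDV - ESV = 154 - 44 = 110 mL
EF = SV/EDV * 100 = 110/154 * 100
EF = 71.43%


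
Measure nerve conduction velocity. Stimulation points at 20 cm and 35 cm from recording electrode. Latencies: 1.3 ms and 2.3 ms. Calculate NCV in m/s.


Distance = (35 - 20) / 100 = 0.15 m
dt = (2.3 - 1.3) / 1000 = 1.0000e-03 s
NCV = dist / dt = 150 m/s


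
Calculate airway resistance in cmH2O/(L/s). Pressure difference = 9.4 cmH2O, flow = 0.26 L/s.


R = dP / flow
R = 9.4 / 0.26
R = 36.15 cmH2O/(L/s)


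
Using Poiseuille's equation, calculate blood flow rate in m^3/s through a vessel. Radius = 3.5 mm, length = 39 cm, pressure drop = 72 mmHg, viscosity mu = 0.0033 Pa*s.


Q = pi*r^4*dP / (8*mu*L)
r = 0.0035 m, L = 0.39 m
dP = 72 mmHg = 9599.184 Pa
Q = 4.3953e-04 m^3/s


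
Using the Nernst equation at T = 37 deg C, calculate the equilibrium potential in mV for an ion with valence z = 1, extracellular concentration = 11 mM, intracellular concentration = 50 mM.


E = (RT/(zF)) * ln(C_out/C_in)
T = 37 + 273.15 = 310.15 K
E = (8.314 * 310.15 / (1 * 96485)) * ln(11/50)
E = -40.47 mV


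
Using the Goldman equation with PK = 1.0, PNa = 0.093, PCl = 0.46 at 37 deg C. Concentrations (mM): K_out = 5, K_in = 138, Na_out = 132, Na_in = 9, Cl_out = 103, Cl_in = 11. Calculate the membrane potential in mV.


Vm = (RT/F)*ln((PK*Ko + PNa*Nao + PCl*Cli)/(PK*Ki + PNa*Nai + PCl*Clo))
Numer = 22.336, Denom = 186.217
Vm = -56.68 mV


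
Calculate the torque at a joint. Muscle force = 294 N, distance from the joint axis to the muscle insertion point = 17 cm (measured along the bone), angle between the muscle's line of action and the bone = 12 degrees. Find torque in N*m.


Torque = F * d * sin(theta)   (moment arm = d*sin(theta))
d = 17 cm = 0.17 m
Torque = 294 * 0.17 * sin(12)
Torque = 10.39 N*m


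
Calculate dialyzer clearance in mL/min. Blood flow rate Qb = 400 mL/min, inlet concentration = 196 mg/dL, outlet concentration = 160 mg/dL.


K = Qb * (Cb_in - Cb_out) / Cb_in
K = 400 * (196 - 160) / 196
K = 73.47 mL/min


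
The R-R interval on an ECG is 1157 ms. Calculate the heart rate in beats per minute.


HR = 60 / RR_interval(s)
RR = 1157 ms = 1.157 s
HR = 60 / 1.157 = 51.86 bpm


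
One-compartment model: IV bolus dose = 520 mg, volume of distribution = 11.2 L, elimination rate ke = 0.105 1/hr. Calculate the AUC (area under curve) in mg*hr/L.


C0 = Dose/Vd = 520/11.2 = 46.4286 mg/L
AUC = C0/ke = 46.4286/0.105
AUC = 442.2 mg*hr/L


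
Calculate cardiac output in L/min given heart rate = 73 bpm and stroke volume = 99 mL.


CO = HR * SV
CO = 73 * 99 / 1000
CO = 7.227 L/min


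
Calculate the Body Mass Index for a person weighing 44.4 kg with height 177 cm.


BMI = weight / height^2
height = 177 cm = 1.77 m
BMI = 44.4 / 1.77^2
BMI = 14.17 kg/m^2


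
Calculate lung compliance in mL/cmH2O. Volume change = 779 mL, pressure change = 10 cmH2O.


C = dV / dP
C = 779 / 10
C = 77.9 mL/cmH2O


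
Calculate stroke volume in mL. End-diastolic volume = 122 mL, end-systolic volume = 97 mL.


SV = EDV - ESV
SV = 122 - 97
SV = 25 mL


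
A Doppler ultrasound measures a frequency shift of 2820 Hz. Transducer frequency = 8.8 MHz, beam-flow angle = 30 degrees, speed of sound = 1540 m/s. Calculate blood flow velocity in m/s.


v = fd * c / (2 * f0 * cos(theta))
v = 2820 * 1540 / (2 * 8.8000e+06 * cos(30))
v = 0.2849 m/s


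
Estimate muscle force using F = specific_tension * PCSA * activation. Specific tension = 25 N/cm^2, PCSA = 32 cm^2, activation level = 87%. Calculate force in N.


F = sigma * PCSA * activation
F = 25 * 32 * 0.87
F = 696 N


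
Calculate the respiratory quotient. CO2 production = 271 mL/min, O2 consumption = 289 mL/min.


RQ = VCO2 / VO2
RQ = 271 / 289
RQ = 0.9377


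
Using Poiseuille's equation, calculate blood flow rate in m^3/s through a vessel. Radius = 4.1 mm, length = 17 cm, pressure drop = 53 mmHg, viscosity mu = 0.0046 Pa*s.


Q = pi*r^4*dP / (8*mu*L)
r = 0.0041 m, L = 0.17 m
dP = 53 mmHg = 7066.066 Pa
Q = 0.001003 m^3/s


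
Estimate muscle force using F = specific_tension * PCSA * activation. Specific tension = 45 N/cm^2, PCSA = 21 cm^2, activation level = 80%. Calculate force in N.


F = sigma * PCSA * activation
F = 45 * 21 * 0.8
F = 756 N


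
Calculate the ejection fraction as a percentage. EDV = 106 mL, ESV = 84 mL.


SV = EDV - ESV = 106 - 84 = 22 mL
EF = SV/EDV * 100 = 22/106 * 100
EF = 20.75%
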